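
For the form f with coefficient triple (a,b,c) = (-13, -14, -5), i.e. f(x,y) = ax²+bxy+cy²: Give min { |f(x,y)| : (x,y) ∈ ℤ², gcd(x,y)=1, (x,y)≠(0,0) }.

translate: b→-12 (≡14 mod 26), so (13,14,5)→(13,-12,4)
flip: (13,-12,4)→(4,12,13)
translate: b→4 (≡12 mod 8), so (4,12,13)→(4,4,5)
reduced (well bottom): (4,4,5) with a≤c, −a<b≤a
well minimum |f| = |-4| = 4 (negative-definite)

4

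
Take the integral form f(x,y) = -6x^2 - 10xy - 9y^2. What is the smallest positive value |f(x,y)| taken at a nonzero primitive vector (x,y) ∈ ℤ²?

translate: b→-2 (≡10 mod 12), so (6,10,9)→(6,-2,5)
flip: (6,-2,5)→(5,2,6)
reduced (well bottom): (5,2,6) with a≤c, −a<b≤a
well minimum |f| = |-5| = 5 (negative-definite)

5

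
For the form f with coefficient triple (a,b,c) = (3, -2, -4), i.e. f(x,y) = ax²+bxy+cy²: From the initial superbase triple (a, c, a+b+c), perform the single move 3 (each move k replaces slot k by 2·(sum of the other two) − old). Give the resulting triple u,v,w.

start (3,-4,-3) = (f(1,0),f(0,1),f(1,1))
replace slot 3: 2·(3+(-4)) − (-3) = 1 → (3,-4,1)

3,-4,1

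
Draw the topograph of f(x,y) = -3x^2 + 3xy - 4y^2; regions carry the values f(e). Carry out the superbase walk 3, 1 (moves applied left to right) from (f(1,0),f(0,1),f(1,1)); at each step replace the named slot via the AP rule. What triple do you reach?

start (-3,-4,-4) = (f(1,0),f(0,1),f(1,1))
replace slot 3: 2·((-3)+(-4)) − (-4) = -10 → (-3,-4,-10)
replace slot 1: 2·((-4)+(-10)) − (-3) = -25 → (-25,-4,-10)

-25,-4,-10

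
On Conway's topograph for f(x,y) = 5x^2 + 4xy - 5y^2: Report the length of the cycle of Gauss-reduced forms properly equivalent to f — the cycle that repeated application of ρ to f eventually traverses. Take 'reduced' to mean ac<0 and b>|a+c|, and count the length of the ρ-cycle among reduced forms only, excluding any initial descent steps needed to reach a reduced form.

D = 116, ⌊√D⌋ = 10
river: ρ → (-5,6,4)
river: ρ → (4,10,-1)
river: ρ → (-1,10,4)
river: ρ → (4,6,-5)
river: ρ → (-5,4,5)
river: ρ → (5,6,-4)
river: ρ → (-4,10,1)
river: ρ → (1,10,-4)
river: ρ → (-4,6,5)
river: ρ → (5,4,-5)
ρ-cycle length = 10 (tail of 0 descent steps not counted)

10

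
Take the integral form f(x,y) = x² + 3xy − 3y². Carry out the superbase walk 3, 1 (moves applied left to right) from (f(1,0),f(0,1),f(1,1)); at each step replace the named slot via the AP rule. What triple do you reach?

start (1,-3,1) = (f(1,0),f(0,1),f(1,1))
replace slot 3: 2·(1+(-3)) − 1 = -5 → (1,-3,-5)
replace slot 1: 2·((-3)+(-5)) − 1 = -17 → (-17,-3,-5)

-17,-3,-5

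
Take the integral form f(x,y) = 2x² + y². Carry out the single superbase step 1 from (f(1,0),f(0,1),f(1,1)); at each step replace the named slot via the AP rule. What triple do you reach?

start (2,1,3) = (f(1,0),f(0,1),f(1,1))
replace slot 1: 2·(1+3) − 2 = 6 → (6,1,3)

6,1,3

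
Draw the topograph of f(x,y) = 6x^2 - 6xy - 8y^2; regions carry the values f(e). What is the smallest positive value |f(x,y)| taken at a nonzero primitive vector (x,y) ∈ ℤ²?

descent: ρ → (-8,6,6)  [lands on river]
river: ρ → (6,6,-8)
river: ρ → (-8,10,4)
river: ρ → (4,14,-2)
river: ρ → (-2,14,4)
river: ρ → (4,10,-8)
closes: descent 1, river 6
min |a| on river = 2

2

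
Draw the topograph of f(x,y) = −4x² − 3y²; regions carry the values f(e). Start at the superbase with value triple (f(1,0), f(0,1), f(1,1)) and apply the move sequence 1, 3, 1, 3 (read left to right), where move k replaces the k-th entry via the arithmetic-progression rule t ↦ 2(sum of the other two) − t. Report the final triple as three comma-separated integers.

start (-4,-3,-7) = (f(1,0),f(0,1),f(1,1))
replace slot 1: 2·((-3)+(-7)) − (-4) = -16 → (-16,-3,-7)
replace slot 3: 2·((-16)+(-3)) − (-7) = -31 → (-16,-3,-31)
replace slot 1: 2·((-3)+(-31)) − (-16) = -52 → (-52,-3,-31)
replace slot 3: 2·((-52)+(-3)) − (-31) = -79 → (-52,-3,-79)

-52,-3,-79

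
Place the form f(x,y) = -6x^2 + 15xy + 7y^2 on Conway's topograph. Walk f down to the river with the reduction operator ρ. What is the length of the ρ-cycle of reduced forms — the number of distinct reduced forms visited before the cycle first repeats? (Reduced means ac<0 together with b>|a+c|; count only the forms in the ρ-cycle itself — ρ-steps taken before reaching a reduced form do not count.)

D = 393, ⌊√D⌋ = 19
river: ρ → (7,13,-8)
river: ρ → (-8,19,1)
river: ρ → (1,19,-8)
river: ρ → (-8,13,7)
river: ρ → (7,15,-6)
river: ρ → (-6,9,13)
river: ρ → (13,17,-2)
river: ρ → (-2,19,4)
river: ρ → (4,13,-14)
river: ρ → (-14,15,3)
river: ρ → (3,15,-14)
river: ρ → (-14,13,4)
river: ρ → (4,19,-2)
river: ρ → (-2,17,13)
river: ρ → (13,9,-6)
river: ρ → (-6,15,7)
ρ-cycle length = 16 (tail of 0 descent steps not counted)

16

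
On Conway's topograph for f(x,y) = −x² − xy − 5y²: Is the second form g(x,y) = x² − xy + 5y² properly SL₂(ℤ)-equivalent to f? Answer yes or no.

D₁ = -19, D₂ = -19
f is negative-definite; reduce −f:
−f: reduced (well bottom): (1,1,5) with a≤c, −a<b≤a
flip sign back: reduced form of f is (-1,-1,-5)
g: translate: b→1 (≡-1 mod 2), so (1,-1,5)→(1,1,5)
g: reduced (well bottom): (1,1,5) with a≤c, −a<b≤a
reduced forms (-1, -1, -5) vs (1, 1, 5) ⇒ inequivalent

no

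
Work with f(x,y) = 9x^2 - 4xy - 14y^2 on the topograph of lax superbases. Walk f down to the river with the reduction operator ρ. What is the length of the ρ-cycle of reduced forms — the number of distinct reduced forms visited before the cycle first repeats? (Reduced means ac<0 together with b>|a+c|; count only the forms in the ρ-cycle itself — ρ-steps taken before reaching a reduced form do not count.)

D = 520, ⌊√D⌋ = 22
descent: ρ → (-14,4,9)
descent: ρ → (9,14,-9)  [lands on river]
river: ρ → (-9,22,1)
river: ρ → (1,22,-9)
river: ρ → (-9,14,9)
river: ρ → (9,22,-1)
river: ρ → (-1,22,9)
ρ-cycle length = 6 (tail of 2 descent steps not counted)

6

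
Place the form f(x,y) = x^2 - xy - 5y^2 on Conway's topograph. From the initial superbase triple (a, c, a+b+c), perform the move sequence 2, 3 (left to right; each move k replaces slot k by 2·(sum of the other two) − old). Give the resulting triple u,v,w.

start (1,-5,-5) = (f(1,0),f(0,1),f(1,1))
replace slot 2: 2·(1+(-5)) − (-5) = -3 → (1,-3,-5)
replace slot 3: 2·(1+(-3)) − (-5) = 1 → (1,-3,1)

1,-3,1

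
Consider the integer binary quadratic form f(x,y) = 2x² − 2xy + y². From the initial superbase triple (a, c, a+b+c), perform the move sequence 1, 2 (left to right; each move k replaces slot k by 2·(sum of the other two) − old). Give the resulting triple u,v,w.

start (2,1,1) = (f(1,0),f(0,1),f(1,1))
replace slot 1: 2·(1+1) − 2 = 2 → (2,1,1)
replace slot 2: 2·(2+1) − 1 = 5 → (2,5,1)

2,5,1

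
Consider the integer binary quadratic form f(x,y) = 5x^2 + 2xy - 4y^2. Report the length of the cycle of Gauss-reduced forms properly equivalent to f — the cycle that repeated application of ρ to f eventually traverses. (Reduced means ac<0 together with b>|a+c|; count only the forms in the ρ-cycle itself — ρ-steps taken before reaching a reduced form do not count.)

D = 84, ⌊√D⌋ = 9
river: ρ → (-4,6,3)
river: ρ → (3,6,-4)
river: ρ → (-4,2,5)
river: ρ → (5,8,-1)
river: ρ → (-1,8,5)
river: ρ → (5,2,-4)
ρ-cycle length = 6 (tail of 0 descent steps not counted)

6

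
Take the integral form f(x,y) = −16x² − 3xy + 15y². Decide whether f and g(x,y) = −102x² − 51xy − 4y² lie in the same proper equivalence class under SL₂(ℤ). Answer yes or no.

D₁ = 969, D₂ = 969
river cycle of f (length 12): (15, 3, -16), (-16, 29, 2), (2, 31, -1), (-1, 31, 2), (2, 29, -16), (-16, 3, 15), (15, 27, -4), (-4, 29, 8), (8, 19, -19), (-19, 19, 8), … (2 more)
river cycle of g (length 12): (-4, 27, 15), (15, 3, -16), (-16, 29, 2), (2, 31, -1), (-1, 31, 2), (2, 29, -16), (-16, 3, 15), (15, 27, -4), (-4, 29, 8), (8, 19, -19), … (2 more)
cycles coincide ⇒ equivalent

yes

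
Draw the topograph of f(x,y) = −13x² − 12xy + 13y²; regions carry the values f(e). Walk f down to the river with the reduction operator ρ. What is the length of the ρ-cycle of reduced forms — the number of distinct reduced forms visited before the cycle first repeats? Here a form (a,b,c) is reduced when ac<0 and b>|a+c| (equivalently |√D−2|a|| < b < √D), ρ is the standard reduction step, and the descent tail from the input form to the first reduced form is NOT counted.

D = 820, ⌊√D⌋ = 28
descent: ρ → (13,12,-13)  [lands on river]
river: ρ → (-13,14,12)
river: ρ → (12,10,-15)
river: ρ → (-15,20,7)
river: ρ → (7,22,-12)
river: ρ → (-12,26,3)
river: ρ → (3,28,-3)
river: ρ → (-3,26,12)
river: ρ → (12,22,-7)
river: ρ → (-7,20,15)
river: ρ → (15,10,-12)
river: ρ → (-12,14,13)
ρ-cycle length = 12 (tail of 1 descent step not counted)

12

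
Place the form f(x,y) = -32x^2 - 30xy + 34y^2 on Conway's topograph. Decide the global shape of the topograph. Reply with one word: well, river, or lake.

D = b²−4ac = (-30)² − 4·(-32)·34 = 5252
D > 0 non-square ⇒ indefinite ⇒ periodic river

river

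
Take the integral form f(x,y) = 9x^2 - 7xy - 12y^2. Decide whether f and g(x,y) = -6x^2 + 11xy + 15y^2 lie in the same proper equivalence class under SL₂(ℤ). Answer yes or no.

D₁ = 481, D₂ = 481
river cycle of f (length 30): (-12, 7, 9), (9, 11, -10), (-10, 9, 10), (10, 11, -9), (-9, 7, 12), (12, 17, -4), (-4, 15, 16), (16, 17, -3), (-3, 19, 10), (10, 21, -1), … (20 more)
river cycle of g (length 26): (15, 19, -2), (-2, 21, 5), (5, 19, -6), (-6, 17, 8), (8, 15, -8), (-8, 17, 6), (6, 19, -5), (-5, 21, 2), (2, 19, -15), (-15, 11, 6), … (16 more)
cycles differ ⇒ inequivalent

no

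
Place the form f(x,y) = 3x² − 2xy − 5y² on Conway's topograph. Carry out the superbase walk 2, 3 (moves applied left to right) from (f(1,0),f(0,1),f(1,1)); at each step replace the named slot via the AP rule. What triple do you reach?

start (3,-5,-4) = (f(1,0),f(0,1),f(1,1))
replace slot 2: 2·(3+(-4)) − (-5) = 3 → (3,3,-4)
replace slot 3: 2·(3+3) − (-4) = 16 → (3,3,16)

3,3,16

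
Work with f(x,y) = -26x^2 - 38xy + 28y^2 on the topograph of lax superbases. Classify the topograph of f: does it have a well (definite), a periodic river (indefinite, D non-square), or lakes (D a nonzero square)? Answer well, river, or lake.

D = b²−4ac = (-38)² − 4·(-26)·28 = 4356
D = 66² is a perfect square ⇒ form factors over ℤ ⇒ lakes

lake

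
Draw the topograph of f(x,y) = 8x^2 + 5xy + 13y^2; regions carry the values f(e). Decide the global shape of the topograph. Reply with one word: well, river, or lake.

D = b²−4ac = 5² − 4·8·13 = -391
D < 0 ⇒ definite ⇒ every region one sign ⇒ single well

well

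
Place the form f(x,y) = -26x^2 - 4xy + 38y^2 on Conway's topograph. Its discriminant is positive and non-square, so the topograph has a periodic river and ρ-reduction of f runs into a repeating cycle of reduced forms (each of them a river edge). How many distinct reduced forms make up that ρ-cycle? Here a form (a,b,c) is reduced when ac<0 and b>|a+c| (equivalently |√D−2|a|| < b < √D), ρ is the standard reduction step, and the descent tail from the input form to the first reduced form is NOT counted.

D = 3968, ⌊√D⌋ = 62
descent: ρ → (38,4,-26)
descent: ρ → (-26,48,16)  [lands on river]
river: ρ → (16,48,-26)
river: ρ → (-26,56,8)
river: ρ → (8,56,-26)
ρ-cycle length = 4 (tail of 2 descent steps not counted)

4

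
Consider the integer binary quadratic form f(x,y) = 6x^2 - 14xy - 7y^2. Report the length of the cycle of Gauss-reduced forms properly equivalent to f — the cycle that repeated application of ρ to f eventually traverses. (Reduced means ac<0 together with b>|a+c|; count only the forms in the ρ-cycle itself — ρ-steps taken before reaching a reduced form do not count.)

D = 364, ⌊√D⌋ = 19
descent: ρ → (-7,14,6)  [lands on river]
river: ρ → (6,10,-11)
river: ρ → (-11,12,5)
river: ρ → (5,18,-2)
river: ρ → (-2,18,5)
river: ρ → (5,12,-11)
river: ρ → (-11,10,6)
river: ρ → (6,14,-7)
ρ-cycle length = 8 (tail of 1 descent step not counted)

8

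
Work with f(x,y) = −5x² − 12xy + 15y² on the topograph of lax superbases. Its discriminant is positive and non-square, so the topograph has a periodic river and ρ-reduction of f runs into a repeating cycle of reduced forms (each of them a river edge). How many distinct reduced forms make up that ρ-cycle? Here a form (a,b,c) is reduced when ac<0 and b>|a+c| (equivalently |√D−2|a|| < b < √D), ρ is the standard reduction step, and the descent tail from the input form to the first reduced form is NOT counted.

D = 444, ⌊√D⌋ = 21
descent: ρ → (15,12,-5)  [lands on river]
river: ρ → (-5,18,6)
river: ρ → (6,18,-5)
river: ρ → (-5,12,15)
river: ρ → (15,18,-2)
river: ρ → (-2,18,15)
ρ-cycle length = 6 (tail of 1 descent step not counted)

6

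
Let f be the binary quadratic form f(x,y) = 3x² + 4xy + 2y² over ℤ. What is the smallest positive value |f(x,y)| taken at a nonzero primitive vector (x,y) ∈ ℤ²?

translate: b→-2 (≡4 mod 6), so (3,4,2)→(3,-2,1)
flip: (3,-2,1)→(1,2,3)
translate: b→0 (≡2 mod 2), so (1,2,3)→(1,0,2)
reduced (well bottom): (1,0,2) with a≤c, −a<b≤a
well minimum = a = 1

1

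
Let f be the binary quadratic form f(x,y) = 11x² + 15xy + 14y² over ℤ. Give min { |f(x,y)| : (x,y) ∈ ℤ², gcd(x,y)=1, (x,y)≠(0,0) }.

translate: b→-7 (≡15 mod 22), so (11,15,14)→(11,-7,10)
flip: (11,-7,10)→(10,7,11)
reduced (well bottom): (10,7,11) with a≤c, −a<b≤a
well minimum = a = 10

10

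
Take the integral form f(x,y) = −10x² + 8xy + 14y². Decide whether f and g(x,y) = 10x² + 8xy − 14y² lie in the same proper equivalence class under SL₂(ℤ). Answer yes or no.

D₁ = 624, D₂ = 624
river cycle of f (length 6): (14, 20, -4), (-4, 20, 14), (14, 8, -10), (-10, 12, 12), (12, 12, -10), (-10, 8, 14)
river cycle of g (length 6): (-14, 20, 4), (4, 20, -14), (-14, 8, 10), (10, 12, -12), (-12, 12, 10), (10, 8, -14)
cycles differ ⇒ inequivalent

no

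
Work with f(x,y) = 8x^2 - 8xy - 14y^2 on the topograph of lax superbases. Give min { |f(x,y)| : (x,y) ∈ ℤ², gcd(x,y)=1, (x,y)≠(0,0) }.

descent: ρ → (-14,8,8)  [lands on river]
river: ρ → (8,8,-14)
river: ρ → (-14,20,2)
river: ρ → (2,20,-14)
closes: descent 1, river 4
min |a| on river = 2

2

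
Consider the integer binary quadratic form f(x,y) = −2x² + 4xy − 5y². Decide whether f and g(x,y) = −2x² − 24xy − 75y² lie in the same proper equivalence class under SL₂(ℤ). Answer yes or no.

D₁ = -24, D₂ = -24
f is negative-definite; reduce −f:
−f: translate: b→0 (≡-4 mod 4), so (2,-4,5)→(2,0,3)
−f: reduced (well bottom): (2,0,3) with a≤c, −a<b≤a
flip sign back: reduced form of f is (-2,0,-3)
g is negative-definite; reduce −g:
−g: translate: b→0 (≡24 mod 4), so (2,24,75)→(2,0,3)
−g: reduced (well bottom): (2,0,3) with a≤c, −a<b≤a
flip sign back: reduced form of g is (-2,0,-3)
reduced forms (-2, 0, -3) vs (-2, 0, -3) ⇒ equivalent

yes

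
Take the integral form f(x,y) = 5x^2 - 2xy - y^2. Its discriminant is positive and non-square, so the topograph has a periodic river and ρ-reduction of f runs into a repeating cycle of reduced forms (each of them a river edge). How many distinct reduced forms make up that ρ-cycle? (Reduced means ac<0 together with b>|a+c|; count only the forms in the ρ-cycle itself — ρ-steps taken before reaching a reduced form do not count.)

D = 24, ⌊√D⌋ = 4
descent: ρ → (-1,4,2)  [lands on river]
river: ρ → (2,4,-1)
ρ-cycle length = 2 (tail of 1 descent step not counted)

2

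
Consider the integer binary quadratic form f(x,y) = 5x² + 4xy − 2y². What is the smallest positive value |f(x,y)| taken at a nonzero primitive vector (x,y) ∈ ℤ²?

river: ρ → (-2,4,5)
river: ρ → (5,6,-1)
river: ρ → (-1,6,5)
river: ρ → (5,4,-2)
closes: descent 0, river 4
min |a| on river = 1

1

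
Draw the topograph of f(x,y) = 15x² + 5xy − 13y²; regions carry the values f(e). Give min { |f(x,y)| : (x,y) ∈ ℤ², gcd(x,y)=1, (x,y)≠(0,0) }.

river: ρ → (-13,21,7)
river: ρ → (7,21,-13)
river: ρ → (-13,5,15)
river: ρ → (15,25,-3)
river: ρ → (-3,23,23)
river: ρ → (23,23,-3)
river: ρ → (-3,25,15)
river: ρ → (15,5,-13)
closes: descent 0, river 8
min |a| on river = 3

3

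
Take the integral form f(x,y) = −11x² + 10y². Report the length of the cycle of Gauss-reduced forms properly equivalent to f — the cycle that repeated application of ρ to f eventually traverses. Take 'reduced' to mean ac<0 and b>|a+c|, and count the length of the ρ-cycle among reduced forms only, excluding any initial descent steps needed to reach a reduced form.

D = 440, ⌊√D⌋ = 20
descent: ρ → (10,20,-1)  [lands on river]
river: ρ → (-1,20,10)
ρ-cycle length = 2 (tail of 1 descent step not counted)

2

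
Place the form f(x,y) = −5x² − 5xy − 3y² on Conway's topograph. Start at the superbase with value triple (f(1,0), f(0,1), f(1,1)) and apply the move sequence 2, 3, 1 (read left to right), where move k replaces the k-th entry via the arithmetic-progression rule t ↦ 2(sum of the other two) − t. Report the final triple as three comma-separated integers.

start (-5,-3,-13) = (f(1,0),f(0,1),f(1,1))
replace slot 2: 2·((-5)+(-13)) − (-3) = -33 → (-5,-33,-13)
replace slot 3: 2·((-5)+(-33)) − (-13) = -63 → (-5,-33,-63)
replace slot 1: 2·((-33)+(-63)) − (-5) = -187 → (-187,-33,-63)

-187,-33,-63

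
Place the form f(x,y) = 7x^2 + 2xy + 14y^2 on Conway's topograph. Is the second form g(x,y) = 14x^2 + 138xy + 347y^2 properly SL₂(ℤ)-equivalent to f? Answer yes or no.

D₁ = -388, D₂ = -388
f: reduced (well bottom): (7,2,14) with a≤c, −a<b≤a
g: translate: b→-2 (≡138 mod 28), so (14,138,347)→(14,-2,7)
g: flip: (14,-2,7)→(7,2,14)
g: reduced (well bottom): (7,2,14) with a≤c, −a<b≤a
reduced forms (7, 2, 14) vs (7, 2, 14) ⇒ equivalent

yes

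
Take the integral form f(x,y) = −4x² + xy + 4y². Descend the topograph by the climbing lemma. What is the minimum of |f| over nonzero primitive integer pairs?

river: ρ → (4,7,-1)
river: ρ → (-1,7,4)
river: ρ → (4,1,-4)
river: ρ → (-4,7,1)
river: ρ → (1,7,-4)
river: ρ → (-4,1,4)
closes: descent 0, river 6
min |a| on river = 1

1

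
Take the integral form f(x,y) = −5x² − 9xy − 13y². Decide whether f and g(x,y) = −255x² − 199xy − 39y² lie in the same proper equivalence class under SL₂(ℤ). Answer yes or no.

D₁ = -179, D₂ = -179
f is negative-definite; reduce −f:
−f: translate: b→-1 (≡9 mod 10), so (5,9,13)→(5,-1,9)
−f: reduced (well bottom): (5,-1,9) with a≤c, −a<b≤a
flip sign back: reduced form of f is (-5,1,-9)
g is negative-definite; reduce −g:
−g: flip: (255,199,39)→(39,-199,255)
−g: translate: b→35 (≡-199 mod 78), so (39,-199,255)→(39,35,9)
−g: flip: (39,35,9)→(9,-35,39)
−g: translate: b→1 (≡-35 mod 18), so (9,-35,39)→(9,1,5)
−g: flip: (9,1,5)→(5,-1,9)
−g: reduced (well bottom): (5,-1,9) with a≤c, −a<b≤a
flip sign back: reduced form of g is (-5,1,-9)
reduced forms (-5, 1, -9) vs (-5, 1, -9) ⇒ equivalent

yes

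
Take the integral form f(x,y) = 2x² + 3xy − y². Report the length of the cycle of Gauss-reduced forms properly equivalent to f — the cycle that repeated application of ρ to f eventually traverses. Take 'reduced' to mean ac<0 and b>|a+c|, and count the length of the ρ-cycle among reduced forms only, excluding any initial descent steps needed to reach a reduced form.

D = 17, ⌊√D⌋ = 4
river: ρ → (-1,3,2)
river: ρ → (2,1,-2)
river: ρ → (-2,3,1)
river: ρ → (1,3,-2)
river: ρ → (-2,1,2)
river: ρ → (2,3,-1)
ρ-cycle length = 6 (tail of 0 descent steps not counted)

6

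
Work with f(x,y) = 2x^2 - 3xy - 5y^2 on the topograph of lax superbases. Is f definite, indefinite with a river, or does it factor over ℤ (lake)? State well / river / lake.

D = b²−4ac = (-3)² − 4·2·(-5) = 49
D = 7² is a perfect square ⇒ form factors over ℤ ⇒ lakes

lake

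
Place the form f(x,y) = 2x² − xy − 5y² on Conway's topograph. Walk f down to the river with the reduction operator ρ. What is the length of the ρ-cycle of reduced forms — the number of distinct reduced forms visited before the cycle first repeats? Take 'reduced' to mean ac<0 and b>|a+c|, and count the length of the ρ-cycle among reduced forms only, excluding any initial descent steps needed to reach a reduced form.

D = 41, ⌊√D⌋ = 6
descent: ρ → (-5,1,2)
descent: ρ → (2,3,-4)  [lands on river]
river: ρ → (-4,5,1)
river: ρ → (1,5,-4)
river: ρ → (-4,3,2)
river: ρ → (2,5,-2)
river: ρ → (-2,3,4)
river: ρ → (4,5,-1)
river: ρ → (-1,5,4)
river: ρ → (4,3,-2)
river: ρ → (-2,5,2)
ρ-cycle length = 10 (tail of 2 descent steps not counted)

10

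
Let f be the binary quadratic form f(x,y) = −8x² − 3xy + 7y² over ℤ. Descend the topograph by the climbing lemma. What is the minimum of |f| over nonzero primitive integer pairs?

descent: ρ → (7,3,-8)  [lands on river]
river: ρ → (-8,13,2)
river: ρ → (2,15,-1)
river: ρ → (-1,15,2)
river: ρ → (2,13,-8)
river: ρ → (-8,3,7)
river: ρ → (7,11,-4)
river: ρ → (-4,13,4)
river: ρ → (4,11,-7)
river: ρ → (-7,3,8)
river: ρ → (8,13,-2)
river: ρ → (-2,15,1)
river: ρ → (1,15,-2)
river: ρ → (-2,13,8)
river: ρ → (8,3,-7)
river: ρ → (-7,11,4)
river: ρ → (4,13,-4)
river: ρ → (-4,11,7)
closes: descent 1, river 18
min |a| on river = 1

1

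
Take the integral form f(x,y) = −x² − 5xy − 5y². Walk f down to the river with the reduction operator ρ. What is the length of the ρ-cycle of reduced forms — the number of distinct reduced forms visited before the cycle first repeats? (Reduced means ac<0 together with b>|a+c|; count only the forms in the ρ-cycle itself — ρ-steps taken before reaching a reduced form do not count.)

D = 5, ⌊√D⌋ = 2
descent: ρ → (-5,5,-1)
descent: ρ → (-1,1,1)  [lands on river]
river: ρ → (1,1,-1)
ρ-cycle length = 2 (tail of 2 descent steps not counted)

2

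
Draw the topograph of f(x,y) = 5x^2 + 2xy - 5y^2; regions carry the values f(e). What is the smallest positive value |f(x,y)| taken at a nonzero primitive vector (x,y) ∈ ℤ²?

river: ρ → (-5,8,2)
river: ρ → (2,8,-5)
river: ρ → (-5,2,5)
river: ρ → (5,8,-2)
river: ρ → (-2,8,5)
river: ρ → (5,2,-5)
closes: descent 0, river 6
min |a| on river = 2

2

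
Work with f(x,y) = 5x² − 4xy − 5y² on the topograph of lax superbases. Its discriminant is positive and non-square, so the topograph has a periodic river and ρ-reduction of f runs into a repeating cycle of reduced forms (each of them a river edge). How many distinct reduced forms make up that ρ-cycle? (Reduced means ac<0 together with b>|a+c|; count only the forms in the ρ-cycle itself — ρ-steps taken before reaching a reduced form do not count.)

D = 116, ⌊√D⌋ = 10
descent: ρ → (-5,4,5)  [lands on river]
river: ρ → (5,6,-4)
river: ρ → (-4,10,1)
river: ρ → (1,10,-4)
river: ρ → (-4,6,5)
river: ρ → (5,4,-5)
river: ρ → (-5,6,4)
river: ρ → (4,10,-1)
river: ρ → (-1,10,4)
river: ρ → (4,6,-5)
ρ-cycle length = 10 (tail of 1 descent step not counted)

10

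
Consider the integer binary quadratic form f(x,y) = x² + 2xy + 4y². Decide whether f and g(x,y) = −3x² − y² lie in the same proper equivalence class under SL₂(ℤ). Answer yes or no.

D₁ = -12, D₂ = -12
f: translate: b→0 (≡2 mod 2), so (1,2,4)→(1,0,3)
f: reduced (well bottom): (1,0,3) with a≤c, −a<b≤a
g is negative-definite; reduce −g:
−g: flip: (3,0,1)→(1,0,3)
−g: reduced (well bottom): (1,0,3) with a≤c, −a<b≤a
flip sign back: reduced form of g is (-1,0,-3)
reduced forms (1, 0, 3) vs (-1, 0, -3) ⇒ inequivalent

no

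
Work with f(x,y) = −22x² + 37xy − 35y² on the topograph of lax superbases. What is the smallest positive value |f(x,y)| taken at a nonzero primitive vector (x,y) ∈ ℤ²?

translate: b→7 (≡-37 mod 44), so (22,-37,35)→(22,7,20)
flip: (22,7,20)→(20,-7,22)
reduced (well bottom): (20,-7,22) with a≤c, −a<b≤a
well minimum |f| = |-20| = 20 (negative-definite)

20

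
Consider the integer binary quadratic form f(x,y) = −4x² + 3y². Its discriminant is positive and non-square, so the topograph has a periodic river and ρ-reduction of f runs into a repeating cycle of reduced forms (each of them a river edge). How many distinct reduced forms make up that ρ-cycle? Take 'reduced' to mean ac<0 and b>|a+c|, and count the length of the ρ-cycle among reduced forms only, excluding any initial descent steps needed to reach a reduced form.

D = 48, ⌊√D⌋ = 6
descent: ρ → (3,6,-1)  [lands on river]
river: ρ → (-1,6,3)
ρ-cycle length = 2 (tail of 1 descent step not counted)

2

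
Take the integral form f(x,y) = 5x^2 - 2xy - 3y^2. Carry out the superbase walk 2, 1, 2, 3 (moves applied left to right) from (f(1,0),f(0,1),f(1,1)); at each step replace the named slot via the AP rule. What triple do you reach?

start (5,-3,0) = (f(1,0),f(0,1),f(1,1))
replace slot 2: 2·(5+0) − (-3) = 13 → (5,13,0)
replace slot 1: 2·(13+0) − 5 = 21 → (21,13,0)
replace slot 2: 2·(21+0) − 13 = 29 → (21,29,0)
replace slot 3: 2·(21+29) − 0 = 100 → (21,29,100)

21,29,100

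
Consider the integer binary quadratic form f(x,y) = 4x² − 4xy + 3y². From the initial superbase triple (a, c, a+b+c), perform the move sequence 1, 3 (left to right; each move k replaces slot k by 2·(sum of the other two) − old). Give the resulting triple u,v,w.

start (4,3,3) = (f(1,0),f(0,1),f(1,1))
replace slot 1: 2·(3+3) − 4 = 8 → (8,3,3)
replace slot 3: 2·(8+3) − 3 = 19 → (8,3,19)

8,3,19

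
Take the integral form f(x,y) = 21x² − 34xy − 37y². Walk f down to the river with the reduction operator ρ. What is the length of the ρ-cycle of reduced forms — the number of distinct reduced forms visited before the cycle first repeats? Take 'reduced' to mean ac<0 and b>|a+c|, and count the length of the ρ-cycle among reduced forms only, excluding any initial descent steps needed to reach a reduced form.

D = 4264, ⌊√D⌋ = 65
descent: ρ → (-37,34,21)  [lands on river]
river: ρ → (21,50,-21)
river: ρ → (-21,34,37)
river: ρ → (37,40,-18)
river: ρ → (-18,32,45)
river: ρ → (45,58,-5)
river: ρ → (-5,62,21)
river: ρ → (21,64,-2)
river: ρ → (-2,64,21)
river: ρ → (21,62,-5)
river: ρ → (-5,58,45)
river: ρ → (45,32,-18)
river: ρ → (-18,40,37)
river: ρ → (37,34,-21)
river: ρ → (-21,50,21)
river: ρ → (21,34,-37)
river: ρ → (-37,40,18)
river: ρ → (18,32,-45)
river: ρ → (-45,58,5)
river: ρ → (5,62,-21)
river: ρ → (-21,64,2)
river: ρ → (2,64,-21)
river: ρ → (-21,62,5)
river: ρ → (5,58,-45)
river: ρ → (-45,32,18)
river: ρ → (18,40,-37)
ρ-cycle length = 26 (tail of 1 descent step not counted)

26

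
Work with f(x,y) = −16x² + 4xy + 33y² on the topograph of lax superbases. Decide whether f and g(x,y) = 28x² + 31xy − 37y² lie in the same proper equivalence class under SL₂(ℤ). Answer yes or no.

D₁ = 2128, D₂ = 5105
discriminants differ ⇒ not SL₂(ℤ)-equivalent

no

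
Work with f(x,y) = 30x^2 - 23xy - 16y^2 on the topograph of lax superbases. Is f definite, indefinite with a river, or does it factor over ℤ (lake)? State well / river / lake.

D = b²−4ac = (-23)² − 4·30·(-16) = 2449
D > 0 non-square ⇒ indefinite ⇒ periodic river

river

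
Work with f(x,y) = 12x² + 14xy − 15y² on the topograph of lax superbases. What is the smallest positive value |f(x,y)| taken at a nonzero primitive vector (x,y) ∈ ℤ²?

river: ρ → (-15,16,11)
river: ρ → (11,28,-3)
river: ρ → (-3,26,20)
river: ρ → (20,14,-9)
river: ρ → (-9,22,12)
river: ρ → (12,26,-5)
river: ρ → (-5,24,17)
river: ρ → (17,10,-12)
river: ρ → (-12,14,15)
river: ρ → (15,16,-11)
river: ρ → (-11,28,3)
river: ρ → (3,26,-20)
river: ρ → (-20,14,9)
river: ρ → (9,22,-12)
river: ρ → (-12,26,5)
river: ρ → (5,24,-17)
river: ρ → (-17,10,12)
river: ρ → (12,14,-15)
closes: descent 0, river 18
min |a| on river = 3

3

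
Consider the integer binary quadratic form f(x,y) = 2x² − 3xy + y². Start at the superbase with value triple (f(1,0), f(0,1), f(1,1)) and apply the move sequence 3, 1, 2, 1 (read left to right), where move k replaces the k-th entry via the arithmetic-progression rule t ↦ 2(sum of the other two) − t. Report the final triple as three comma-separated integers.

start (2,1,0) = (f(1,0),f(0,1),f(1,1))
replace slot 3: 2·(2+1) − 0 = 6 → (2,1,6)
replace slot 1: 2·(1+6) − 2 = 12 → (12,1,6)
replace slot 2: 2·(12+6) − 1 = 35 → (12,35,6)
replace slot 1: 2·(35+6) − 12 = 70 → (70,35,6)

70,35,6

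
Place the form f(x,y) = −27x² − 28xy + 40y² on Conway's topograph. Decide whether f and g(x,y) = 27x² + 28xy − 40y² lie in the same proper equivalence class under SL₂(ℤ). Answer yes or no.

D₁ = 5104, D₂ = 5104
river cycle of f (length 30): (40, 28, -27), (-27, 26, 41), (41, 56, -12), (-12, 64, 21), (21, 62, -15), (-15, 58, 29), (29, 58, -15), (-15, 62, 21), (21, 64, -12), (-12, 56, 41), … (20 more)
river cycle of g (length 30): (-40, 52, 15), (15, 68, -8), (-8, 60, 47), (47, 34, -21), (-21, 50, 31), (31, 12, -40), (-40, 68, 3), (3, 70, -17), (-17, 66, 11), (11, 66, -17), … (20 more)
cycles differ ⇒ inequivalent

no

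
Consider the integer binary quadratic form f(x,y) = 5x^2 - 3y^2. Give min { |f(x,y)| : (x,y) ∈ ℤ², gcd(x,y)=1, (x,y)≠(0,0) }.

descent: ρ → (-3,6,2)  [lands on river]
river: ρ → (2,6,-3)
closes: descent 1, river 2
min |a| on river = 2

2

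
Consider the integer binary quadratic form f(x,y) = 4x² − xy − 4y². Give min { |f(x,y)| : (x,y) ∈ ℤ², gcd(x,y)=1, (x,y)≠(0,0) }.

descent: ρ → (-4,1,4)  [lands on river]
river: ρ → (4,7,-1)
river: ρ → (-1,7,4)
river: ρ → (4,1,-4)
river: ρ → (-4,7,1)
river: ρ → (1,7,-4)
closes: descent 1, river 6
min |a| on river = 1

1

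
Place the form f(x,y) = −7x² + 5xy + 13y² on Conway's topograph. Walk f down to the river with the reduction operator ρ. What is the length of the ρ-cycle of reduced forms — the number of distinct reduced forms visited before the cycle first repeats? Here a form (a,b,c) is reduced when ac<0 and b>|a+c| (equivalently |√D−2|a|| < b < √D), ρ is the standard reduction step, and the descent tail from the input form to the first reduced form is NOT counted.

D = 389, ⌊√D⌋ = 19
descent: ρ → (13,-5,-7)
descent: ρ → (-7,19,1)  [lands on river]
river: ρ → (1,19,-7)
river: ρ → (-7,9,11)
river: ρ → (11,13,-5)
river: ρ → (-5,17,5)
river: ρ → (5,13,-11)
river: ρ → (-11,9,7)
river: ρ → (7,19,-1)
river: ρ → (-1,19,7)
river: ρ → (7,9,-11)
river: ρ → (-11,13,5)
river: ρ → (5,17,-5)
river: ρ → (-5,13,11)
river: ρ → (11,9,-7)
ρ-cycle length = 14 (tail of 2 descent steps not counted)

14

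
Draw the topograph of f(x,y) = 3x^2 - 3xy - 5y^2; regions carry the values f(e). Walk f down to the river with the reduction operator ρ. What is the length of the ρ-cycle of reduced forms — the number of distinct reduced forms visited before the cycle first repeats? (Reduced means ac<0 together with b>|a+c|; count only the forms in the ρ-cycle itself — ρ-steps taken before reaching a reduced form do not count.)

D = 69, ⌊√D⌋ = 8
descent: ρ → (-5,3,3)  [lands on river]
river: ρ → (3,3,-5)
river: ρ → (-5,7,1)
river: ρ → (1,7,-5)
ρ-cycle length = 4 (tail of 1 descent step not counted)

4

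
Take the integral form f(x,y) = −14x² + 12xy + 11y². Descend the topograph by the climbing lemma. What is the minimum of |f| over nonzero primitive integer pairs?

river: ρ → (11,10,-15)
river: ρ → (-15,20,6)
river: ρ → (6,16,-21)
river: ρ → (-21,26,1)
river: ρ → (1,26,-21)
river: ρ → (-21,16,6)
river: ρ → (6,20,-15)
river: ρ → (-15,10,11)
river: ρ → (11,12,-14)
river: ρ → (-14,16,9)
river: ρ → (9,20,-10)
river: ρ → (-10,20,9)
river: ρ → (9,16,-14)
river: ρ → (-14,12,11)
closes: descent 0, river 14
min |a| on river = 1

1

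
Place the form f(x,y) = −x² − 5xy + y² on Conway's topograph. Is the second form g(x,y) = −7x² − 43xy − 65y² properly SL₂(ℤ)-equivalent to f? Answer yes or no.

D₁ = 29, D₂ = 29
river cycle of f (length 2): (1, 5, -1), (-1, 5, 1)
river cycle of g (length 2): (1, 5, -1), (-1, 5, 1)
cycles coincide ⇒ equivalent

yes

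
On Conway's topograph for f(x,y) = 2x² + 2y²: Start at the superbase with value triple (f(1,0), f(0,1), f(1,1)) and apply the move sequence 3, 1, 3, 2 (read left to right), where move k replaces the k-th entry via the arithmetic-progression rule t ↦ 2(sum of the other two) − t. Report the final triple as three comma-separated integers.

start (2,2,4) = (f(1,0),f(0,1),f(1,1))
replace slot 3: 2·(2+2) − 4 = 4 → (2,2,4)
replace slot 1: 2·(2+4) − 2 = 10 → (10,2,4)
replace slot 3: 2·(10+2) − 4 = 20 → (10,2,20)
replace slot 2: 2·(10+20) − 2 = 58 → (10,58,20)

10,58,20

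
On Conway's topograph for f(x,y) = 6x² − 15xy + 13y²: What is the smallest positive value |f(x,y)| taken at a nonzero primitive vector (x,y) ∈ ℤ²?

translate: b→-3 (≡-15 mod 12), so (6,-15,13)→(6,-3,4)
flip: (6,-3,4)→(4,3,6)
reduced (well bottom): (4,3,6) with a≤c, −a<b≤a
well minimum = a = 4

4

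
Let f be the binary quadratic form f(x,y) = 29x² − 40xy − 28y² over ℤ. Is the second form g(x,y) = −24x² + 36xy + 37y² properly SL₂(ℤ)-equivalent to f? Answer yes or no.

D₁ = 4848, D₂ = 4848
river cycle of f (length 16): (-28, 40, 29), (29, 18, -39), (-39, 60, 8), (8, 68, -7), (-7, 58, 53), (53, 48, -12), (-12, 48, 53), (53, 58, -7), (-7, 68, 8), (8, 60, -39), … (6 more)
river cycle of g (length 16): (37, 38, -23), (-23, 54, 21), (21, 30, -47), (-47, 64, 4), (4, 64, -47), (-47, 30, 21), (21, 54, -23), (-23, 38, 37), (37, 36, -24), (-24, 60, 13), … (6 more)
cycles differ ⇒ inequivalent

no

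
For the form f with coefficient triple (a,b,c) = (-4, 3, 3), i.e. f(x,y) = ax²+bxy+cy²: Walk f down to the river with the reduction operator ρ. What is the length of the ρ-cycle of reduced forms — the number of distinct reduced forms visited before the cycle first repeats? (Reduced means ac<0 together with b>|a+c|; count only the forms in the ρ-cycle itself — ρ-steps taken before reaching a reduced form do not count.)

D = 57, ⌊√D⌋ = 7
river: ρ → (3,3,-4)
river: ρ → (-4,5,2)
river: ρ → (2,7,-1)
river: ρ → (-1,7,2)
river: ρ → (2,5,-4)
river: ρ → (-4,3,3)
ρ-cycle length = 6 (tail of 0 descent steps not counted)

6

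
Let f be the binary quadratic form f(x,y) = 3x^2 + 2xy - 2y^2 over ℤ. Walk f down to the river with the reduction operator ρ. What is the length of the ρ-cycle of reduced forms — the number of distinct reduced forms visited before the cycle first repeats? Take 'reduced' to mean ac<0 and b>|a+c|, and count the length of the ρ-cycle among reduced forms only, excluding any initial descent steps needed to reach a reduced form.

D = 28, ⌊√D⌋ = 5
river: ρ → (-2,2,3)
river: ρ → (3,4,-1)
river: ρ → (-1,4,3)
river: ρ → (3,2,-2)
ρ-cycle length = 4 (tail of 0 descent steps not counted)

4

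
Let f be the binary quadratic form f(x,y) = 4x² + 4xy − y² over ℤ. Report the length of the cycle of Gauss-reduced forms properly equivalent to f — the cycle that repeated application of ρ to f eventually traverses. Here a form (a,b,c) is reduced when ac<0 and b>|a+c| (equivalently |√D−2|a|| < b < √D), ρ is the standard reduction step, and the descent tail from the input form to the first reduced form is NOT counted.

D = 32, ⌊√D⌋ = 5
river: ρ → (-1,4,4)
river: ρ → (4,4,-1)
ρ-cycle length = 2 (tail of 0 descent steps not counted)

2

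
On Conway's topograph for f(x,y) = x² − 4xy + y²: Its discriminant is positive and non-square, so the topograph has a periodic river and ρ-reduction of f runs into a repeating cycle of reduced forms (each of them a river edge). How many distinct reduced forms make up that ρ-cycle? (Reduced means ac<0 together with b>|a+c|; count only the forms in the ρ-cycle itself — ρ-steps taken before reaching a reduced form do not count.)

D = 12, ⌊√D⌋ = 3
descent: ρ → (1,2,-2)  [lands on river]
river: ρ → (-2,2,1)
ρ-cycle length = 2 (tail of 1 descent step not counted)

2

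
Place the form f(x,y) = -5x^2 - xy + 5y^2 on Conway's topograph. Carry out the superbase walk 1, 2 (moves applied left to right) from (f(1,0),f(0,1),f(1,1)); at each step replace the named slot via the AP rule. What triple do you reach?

start (-5,5,-1) = (f(1,0),f(0,1),f(1,1))
replace slot 1: 2·(5+(-1)) − (-5) = 13 → (13,5,-1)
replace slot 2: 2·(13+(-1)) − 5 = 19 → (13,19,-1)

13,19,-1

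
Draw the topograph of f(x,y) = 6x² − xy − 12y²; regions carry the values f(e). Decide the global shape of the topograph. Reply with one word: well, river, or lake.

D = b²−4ac = (-1)² − 4·6·(-12) = 289
D = 17² is a perfect square ⇒ form factors over ℤ ⇒ lakes

lake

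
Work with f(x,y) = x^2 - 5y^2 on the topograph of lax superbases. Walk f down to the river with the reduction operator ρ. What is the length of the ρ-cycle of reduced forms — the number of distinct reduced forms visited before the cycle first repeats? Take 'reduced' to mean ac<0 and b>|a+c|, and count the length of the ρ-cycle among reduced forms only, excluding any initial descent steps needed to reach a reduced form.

D = 20, ⌊√D⌋ = 4
descent: ρ → (-5,0,1)
descent: ρ → (1,4,-1)  [lands on river]
river: ρ → (-1,4,1)
ρ-cycle length = 2 (tail of 2 descent steps not counted)

2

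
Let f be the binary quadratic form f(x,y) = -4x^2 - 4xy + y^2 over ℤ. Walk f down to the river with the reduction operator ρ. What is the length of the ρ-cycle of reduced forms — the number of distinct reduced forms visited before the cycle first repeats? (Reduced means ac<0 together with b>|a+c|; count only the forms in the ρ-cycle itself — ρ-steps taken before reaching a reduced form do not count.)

D = 32, ⌊√D⌋ = 5
descent: ρ → (1,4,-4)  [lands on river]
river: ρ → (-4,4,1)
ρ-cycle length = 2 (tail of 1 descent step not counted)

2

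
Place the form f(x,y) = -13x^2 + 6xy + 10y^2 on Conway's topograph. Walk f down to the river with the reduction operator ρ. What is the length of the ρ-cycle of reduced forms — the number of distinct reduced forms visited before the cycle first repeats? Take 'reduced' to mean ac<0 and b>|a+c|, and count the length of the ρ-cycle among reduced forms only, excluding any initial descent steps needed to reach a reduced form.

D = 556, ⌊√D⌋ = 23
river: ρ → (10,14,-9)
river: ρ → (-9,22,2)
river: ρ → (2,22,-9)
river: ρ → (-9,14,10)
river: ρ → (10,6,-13)
river: ρ → (-13,20,3)
river: ρ → (3,22,-6)
river: ρ → (-6,14,15)
river: ρ → (15,16,-5)
river: ρ → (-5,14,18)
river: ρ → (18,22,-1)
river: ρ → (-1,22,18)
river: ρ → (18,14,-5)
river: ρ → (-5,16,15)
river: ρ → (15,14,-6)
river: ρ → (-6,22,3)
river: ρ → (3,20,-13)
river: ρ → (-13,6,10)
ρ-cycle length = 18 (tail of 0 descent steps not counted)

18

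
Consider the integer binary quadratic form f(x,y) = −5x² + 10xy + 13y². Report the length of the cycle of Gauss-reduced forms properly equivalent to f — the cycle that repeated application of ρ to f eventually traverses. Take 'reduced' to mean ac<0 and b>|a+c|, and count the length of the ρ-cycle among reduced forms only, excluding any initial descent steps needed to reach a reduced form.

D = 360, ⌊√D⌋ = 18
river: ρ → (13,16,-2)
river: ρ → (-2,16,13)
river: ρ → (13,10,-5)
river: ρ → (-5,10,13)
ρ-cycle length = 4 (tail of 0 descent steps not counted)

4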